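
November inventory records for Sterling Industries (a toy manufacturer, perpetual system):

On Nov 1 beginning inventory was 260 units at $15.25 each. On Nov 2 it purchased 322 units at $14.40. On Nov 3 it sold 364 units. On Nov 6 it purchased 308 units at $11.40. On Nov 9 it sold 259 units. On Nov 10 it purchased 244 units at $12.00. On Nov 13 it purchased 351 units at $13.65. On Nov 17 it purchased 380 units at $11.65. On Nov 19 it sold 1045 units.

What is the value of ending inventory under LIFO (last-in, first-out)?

Ending inventory = $3,004.25

Nov 3, 364 sold [LIFO — newest first]: 322 @ $14.40 + 42 @ $15.25 = $5,277.30
Nov 9, 259 sold [LIFO — newest first]: 259 @ $11.40 = $2,952.60
Nov 19, 1045 sold [LIFO — newest first]: 380 @ $11.65 + 351 @ $13.65 + 244 @ $12.00 + 49 @ $11.40 + 21 @ $15.25 = $13,025.00
Total COGS = $5,277.30 + $2,952.60 + $13,025.00 = $21,254.90
Ending inventory: 197 @ $15.25 = $3,004.25
Check: goods available $24,259.15 = COGS $21,254.90 + ending $3,004.25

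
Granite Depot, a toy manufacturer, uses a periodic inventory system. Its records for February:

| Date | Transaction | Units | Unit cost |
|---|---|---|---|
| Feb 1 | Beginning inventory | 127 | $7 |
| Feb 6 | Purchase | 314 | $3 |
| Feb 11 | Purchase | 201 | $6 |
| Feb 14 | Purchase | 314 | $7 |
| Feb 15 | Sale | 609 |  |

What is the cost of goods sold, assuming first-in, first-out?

COGS = $2,839

Feb 15, 609 sold [FIFO — oldest first]: 127 @ $7 + 314 @ $3 + 168 @ $6 = $2,839
Ending inventory: 33 @ $6 + 314 @ $7 = $2,396
Check: goods available $5,235 = COGS $2,839 + ending $2,396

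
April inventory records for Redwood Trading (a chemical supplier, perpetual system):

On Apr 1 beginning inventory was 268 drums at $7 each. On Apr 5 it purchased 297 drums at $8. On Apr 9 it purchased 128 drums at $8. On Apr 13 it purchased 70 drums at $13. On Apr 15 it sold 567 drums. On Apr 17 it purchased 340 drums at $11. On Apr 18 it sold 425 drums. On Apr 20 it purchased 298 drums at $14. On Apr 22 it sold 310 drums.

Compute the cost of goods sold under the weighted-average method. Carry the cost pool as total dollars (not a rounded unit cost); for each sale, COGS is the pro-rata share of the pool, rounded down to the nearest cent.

After Apr 1: 268 on hand, pool $1,876.00 (≈ $7.0000 each)
After Apr 5: 565 on hand, pool $4,252.00 (≈ $7.5257 each)
After Apr 9: 693 on hand, pool $5,276.00 (≈ $7.6133 each)
After Apr 13: 763 on hand, pool $6,186.00 (≈ $8.1075 each)
Apr 15, sell 567: 567/763 × $6,186.00 → $4,596.93
After Apr 17: 536 on hand, pool $5,329.07 (≈ $9.9423 each)
Apr 18, sell 425: 425/536 × $5,329.07 → $4,225.47
After Apr 20: 409 on hand, pool $5,275.60 (≈ $12.8988 each)
Apr 22, sell 310: 310/409 × $5,275.60 → $3,998.62
Total COGS = $4,596.93 + $4,225.47 + $3,998.62 = $12,821.02
Ending inventory (cost pool remaining) = $1,276.98
Check: goods available $14,098.00 = COGS $12,821.02 + ending $1,276.98

COGS = $12,821.02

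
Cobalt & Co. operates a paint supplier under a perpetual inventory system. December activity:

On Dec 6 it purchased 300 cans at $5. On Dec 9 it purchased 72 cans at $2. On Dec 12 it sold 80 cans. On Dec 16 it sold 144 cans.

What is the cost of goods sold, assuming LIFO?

COGS = $904

Dec 12, 80 sold [LIFO — newest first]: 72 @ $2 + 8 @ $5 = $184
Dec 16, 144 sold [LIFO — newest first]: 144 @ $5 = $720
Total COGS = $184 + $720 = $904
Ending inventory: 148 @ $5 = $740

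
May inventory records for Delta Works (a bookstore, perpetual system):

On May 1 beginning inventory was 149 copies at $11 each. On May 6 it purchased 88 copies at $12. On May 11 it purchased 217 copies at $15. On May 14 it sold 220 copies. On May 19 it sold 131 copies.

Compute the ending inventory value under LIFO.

May 14, 220 sold [LIFO — newest first]: 217 @ $15 + 3 @ $12 = $3,291
May 19, 131 sold [LIFO — newest first]: 85 @ $12 + 46 @ $11 = $1,526
Total COGS = $3,291 + $1,526 = $4,817
Ending inventory: 103 @ $11 = $1,133
Check: goods available $5,950 = COGS $4,817 + ending $1,133

Ending inventory = $1,133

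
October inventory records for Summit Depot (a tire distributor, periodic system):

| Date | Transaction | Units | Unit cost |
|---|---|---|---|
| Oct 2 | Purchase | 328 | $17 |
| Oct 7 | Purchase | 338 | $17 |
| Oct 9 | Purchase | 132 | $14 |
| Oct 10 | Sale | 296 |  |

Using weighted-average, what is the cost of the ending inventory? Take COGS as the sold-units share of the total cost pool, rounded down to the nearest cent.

Ending inventory = $8,284.89

Oct 10, sell 296: 296/798 × $13,170.00 → $4,885.11
Ending inventory (cost pool remaining) = $8,284.89
Check: goods available $13,170.00 = COGS $4,885.11 + ending $8,284.89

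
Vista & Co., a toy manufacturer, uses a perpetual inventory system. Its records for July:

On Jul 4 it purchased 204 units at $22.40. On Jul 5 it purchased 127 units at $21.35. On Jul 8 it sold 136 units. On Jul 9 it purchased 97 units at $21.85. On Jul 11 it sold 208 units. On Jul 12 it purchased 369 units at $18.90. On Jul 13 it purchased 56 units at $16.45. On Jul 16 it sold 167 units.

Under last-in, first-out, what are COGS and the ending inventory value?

COGS = $10,538.00; ending inventory = $6,757.80

Jul 8, 136 sold [LIFO — newest first]: 127 @ $21.35 + 9 @ $22.40 = $2,913.05
Jul 11, 208 sold [LIFO — newest first]: 97 @ $21.85 + 111 @ $22.40 = $4,605.85
Jul 16, 167 sold [LIFO — newest first]: 56 @ $16.45 + 111 @ $18.90 = $3,019.10
Total COGS = $2,913.05 + $4,605.85 + $3,019.10 = $10,538.00
Ending inventory: 84 @ $22.40 + 258 @ $18.90 = $6,757.80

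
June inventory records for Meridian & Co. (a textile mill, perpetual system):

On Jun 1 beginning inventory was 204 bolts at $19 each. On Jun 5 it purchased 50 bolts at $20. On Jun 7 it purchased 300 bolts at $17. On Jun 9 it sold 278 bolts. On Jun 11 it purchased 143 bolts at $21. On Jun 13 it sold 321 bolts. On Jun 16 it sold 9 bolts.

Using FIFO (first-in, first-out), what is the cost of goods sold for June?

COGS = $11,110

Jun 9, 278 sold [FIFO — oldest first]: 204 @ $19 + 50 @ $20 + 24 @ $17 = $5,284
Jun 13, 321 sold [FIFO — oldest first]: 276 @ $17 + 45 @ $21 = $5,637
Jun 16, 9 sold [FIFO — oldest first]: 9 @ $21 = $189
Total COGS = $5,284 + $5,637 + $189 = $11,110
Ending inventory: 89 @ $21 = $1,869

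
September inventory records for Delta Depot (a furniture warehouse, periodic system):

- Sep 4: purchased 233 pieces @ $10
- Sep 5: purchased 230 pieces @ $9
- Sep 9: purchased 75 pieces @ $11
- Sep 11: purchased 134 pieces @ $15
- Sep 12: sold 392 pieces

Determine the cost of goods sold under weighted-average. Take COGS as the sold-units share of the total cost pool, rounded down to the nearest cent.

COGS = $4,220.41

Sep 12, sell 392: 392/672 × $7,235.00 → $4,220.41
Ending inventory (cost pool remaining) = $3,014.59
Check: goods available $7,235.00 = COGS $4,220.41 + ending $3,014.59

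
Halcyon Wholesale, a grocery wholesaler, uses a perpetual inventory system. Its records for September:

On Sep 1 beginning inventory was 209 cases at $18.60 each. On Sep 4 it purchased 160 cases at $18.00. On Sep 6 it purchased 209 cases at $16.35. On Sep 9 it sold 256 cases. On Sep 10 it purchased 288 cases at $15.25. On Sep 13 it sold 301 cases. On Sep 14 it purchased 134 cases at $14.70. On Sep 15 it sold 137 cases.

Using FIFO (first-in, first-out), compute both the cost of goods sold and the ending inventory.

Sep 9, 256 sold [FIFO — oldest first]: 209 @ $18.60 + 47 @ $18.00 = $4,733.40
Sep 13, 301 sold [FIFO — oldest first]: 113 @ $18.00 + 188 @ $16.35 = $5,107.80
Sep 15, 137 sold [FIFO — oldest first]: 21 @ $16.35 + 116 @ $15.25 = $2,112.35
Total COGS = $4,733.40 + $5,107.80 + $2,112.35 = $11,953.55
Ending inventory: 172 @ $15.25 + 134 @ $14.70 = $4,592.80

COGS = $11,953.55; ending inventory = $4,592.80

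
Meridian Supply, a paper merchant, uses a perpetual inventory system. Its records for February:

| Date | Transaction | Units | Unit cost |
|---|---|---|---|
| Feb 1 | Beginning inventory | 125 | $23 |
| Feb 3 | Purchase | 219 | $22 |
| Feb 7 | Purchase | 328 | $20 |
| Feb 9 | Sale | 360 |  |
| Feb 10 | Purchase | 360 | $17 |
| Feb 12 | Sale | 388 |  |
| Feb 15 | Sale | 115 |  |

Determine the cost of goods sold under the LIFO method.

COGS = $16,530

Feb 9, 360 sold [LIFO — newest first]: 328 @ $20 + 32 @ $22 = $7,264
Feb 12, 388 sold [LIFO — newest first]: 360 @ $17 + 28 @ $22 = $6,736
Feb 15, 115 sold [LIFO — newest first]: 115 @ $22 = $2,530
Total COGS = $7,264 + $6,736 + $2,530 = $16,530
Ending inventory: 125 @ $23 + 44 @ $22 = $3,843
Check: goods available $20,373 = COGS $16,530 + ending $3,843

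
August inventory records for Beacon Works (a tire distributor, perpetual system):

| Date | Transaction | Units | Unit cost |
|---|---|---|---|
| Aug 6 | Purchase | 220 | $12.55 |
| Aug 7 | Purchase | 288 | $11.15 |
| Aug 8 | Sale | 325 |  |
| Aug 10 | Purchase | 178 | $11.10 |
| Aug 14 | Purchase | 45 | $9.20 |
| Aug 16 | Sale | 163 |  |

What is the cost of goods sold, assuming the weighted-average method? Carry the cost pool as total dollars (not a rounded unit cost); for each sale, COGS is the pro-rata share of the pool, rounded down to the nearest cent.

COGS = $5,643.98

After Aug 6: 220 on hand, pool $2,761.00 (≈ $12.5500 each)
After Aug 7: 508 on hand, pool $5,972.20 (≈ $11.7563 each)
Aug 8, sell 325: 325/508 × $5,972.20 → $3,820.79
After Aug 10: 361 on hand, pool $4,127.21 (≈ $11.4327 each)
After Aug 14: 406 on hand, pool $4,541.21 (≈ $11.1852 each)
Aug 16, sell 163: 163/406 × $4,541.21 → $1,823.19
Total COGS = $3,820.79 + $1,823.19 = $5,643.98
Ending inventory (cost pool remaining) = $2,718.02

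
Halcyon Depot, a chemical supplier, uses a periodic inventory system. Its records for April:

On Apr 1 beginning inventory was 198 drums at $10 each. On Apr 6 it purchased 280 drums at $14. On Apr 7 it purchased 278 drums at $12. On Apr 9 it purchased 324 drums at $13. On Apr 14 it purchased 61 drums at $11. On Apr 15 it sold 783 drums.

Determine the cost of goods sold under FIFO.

Apr 15, 783 sold [FIFO — oldest first]: 198 @ $10 + 280 @ $14 + 278 @ $12 + 27 @ $13 = $9,587
Ending inventory: 297 @ $13 + 61 @ $11 = $4,532

COGS = $9,587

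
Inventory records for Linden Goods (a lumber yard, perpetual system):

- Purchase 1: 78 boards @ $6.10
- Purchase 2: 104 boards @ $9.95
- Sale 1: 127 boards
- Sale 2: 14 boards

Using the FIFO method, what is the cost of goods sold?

Sale 1 (127) [FIFO — oldest first]: 78 @ $6.10 + 49 @ $9.95 = $963.35
Sale 2 (14) [FIFO — oldest first]: 14 @ $9.95 = $139.30
Total COGS = $963.35 + $139.30 = $1,102.65
Ending inventory: 41 @ $9.95 = $407.95

COGS = $1,102.65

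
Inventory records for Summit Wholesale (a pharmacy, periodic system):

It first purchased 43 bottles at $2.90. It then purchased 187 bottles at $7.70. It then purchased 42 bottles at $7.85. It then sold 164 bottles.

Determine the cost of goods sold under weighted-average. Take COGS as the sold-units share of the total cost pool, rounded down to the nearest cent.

Sale 1, sell 164: 164/272 × $1,894.30 → $1,142.15
Ending inventory (cost pool remaining) = $752.15
Check: goods available $1,894.30 = COGS $1,142.15 + ending $752.15

COGS = $1,142.15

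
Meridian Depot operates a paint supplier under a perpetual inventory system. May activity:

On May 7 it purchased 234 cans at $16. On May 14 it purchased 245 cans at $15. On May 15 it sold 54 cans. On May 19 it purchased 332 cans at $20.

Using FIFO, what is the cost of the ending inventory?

May 15, 54 sold [FIFO — oldest first]: 54 @ $16 = $864
Ending inventory: 180 @ $16 + 245 @ $15 + 332 @ $20 = $13,195
Check: goods available $14,059 = COGS $864 + ending $13,195

Ending inventory = $13,195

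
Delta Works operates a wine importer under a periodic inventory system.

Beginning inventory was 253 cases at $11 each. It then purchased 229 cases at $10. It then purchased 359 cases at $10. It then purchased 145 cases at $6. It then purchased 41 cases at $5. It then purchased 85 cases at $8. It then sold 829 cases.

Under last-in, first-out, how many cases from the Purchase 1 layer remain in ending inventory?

Sale 1 (829) [LIFO — newest first]: 85 @ $8 + 41 @ $5 + 145 @ $6 + 359 @ $10 + 199 @ $10 = $7,335
Ending inventory: 253 @ $11 + 30 @ $10 = $3,083

30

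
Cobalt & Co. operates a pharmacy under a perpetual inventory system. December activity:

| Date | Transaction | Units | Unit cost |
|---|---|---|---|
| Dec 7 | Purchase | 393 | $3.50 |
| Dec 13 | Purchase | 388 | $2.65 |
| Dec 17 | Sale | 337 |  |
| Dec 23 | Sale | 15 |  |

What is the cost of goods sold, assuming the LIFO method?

COGS = $932.80

Dec 17, 337 sold [LIFO — newest first]: 337 @ $2.65 = $893.05
Dec 23, 15 sold [LIFO — newest first]: 15 @ $2.65 = $39.75
Total COGS = $893.05 + $39.75 = $932.80
Ending inventory: 393 @ $3.50 + 36 @ $2.65 = $1,470.90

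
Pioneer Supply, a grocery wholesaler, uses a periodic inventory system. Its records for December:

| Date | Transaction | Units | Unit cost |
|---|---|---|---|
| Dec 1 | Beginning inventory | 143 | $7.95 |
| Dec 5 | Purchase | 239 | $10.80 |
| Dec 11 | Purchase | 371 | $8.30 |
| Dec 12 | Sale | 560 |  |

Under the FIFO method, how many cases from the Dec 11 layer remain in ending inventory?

193

Dec 12, 560 sold [FIFO — oldest first]: 143 @ $7.95 + 239 @ $10.80 + 178 @ $8.30 = $5,195.45
Ending inventory: 193 @ $8.30 = $1,601.90
Check: goods available $6,797.35 = COGS $5,195.45 + ending $1,601.90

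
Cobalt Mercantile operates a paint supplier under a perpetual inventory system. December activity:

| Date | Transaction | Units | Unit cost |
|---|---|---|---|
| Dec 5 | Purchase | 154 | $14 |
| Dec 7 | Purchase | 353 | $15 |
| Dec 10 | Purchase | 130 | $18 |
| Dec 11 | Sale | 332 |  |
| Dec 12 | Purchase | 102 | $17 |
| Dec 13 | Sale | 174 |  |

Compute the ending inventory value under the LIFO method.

Dec 11, 332 sold [LIFO — newest first]: 130 @ $18 + 202 @ $15 = $5,370
Dec 13, 174 sold [LIFO — newest first]: 102 @ $17 + 72 @ $15 = $2,814
Total COGS = $5,370 + $2,814 = $8,184
Ending inventory: 154 @ $14 + 79 @ $15 = $3,341

Ending inventory = $3,341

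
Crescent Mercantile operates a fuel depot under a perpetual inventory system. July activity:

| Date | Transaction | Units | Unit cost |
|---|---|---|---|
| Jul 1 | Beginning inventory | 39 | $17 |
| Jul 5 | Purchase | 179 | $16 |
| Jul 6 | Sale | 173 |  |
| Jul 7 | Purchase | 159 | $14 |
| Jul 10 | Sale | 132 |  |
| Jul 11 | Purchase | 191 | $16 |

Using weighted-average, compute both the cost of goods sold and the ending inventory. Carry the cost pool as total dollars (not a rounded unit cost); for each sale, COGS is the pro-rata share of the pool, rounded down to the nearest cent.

After Jul 1: 39 on hand, pool $663.00 (≈ $17.0000 each)
After Jul 5: 218 on hand, pool $3,527.00 (≈ $16.1789 each)
Jul 6, sell 173: 173/218 × $3,527.00 → $2,798.94
After Jul 7: 204 on hand, pool $2,954.06 (≈ $14.4807 each)
Jul 10, sell 132: 132/204 × $2,954.06 → $1,911.45
After Jul 11: 263 on hand, pool $4,098.61 (≈ $15.5841 each)
Total COGS = $2,798.94 + $1,911.45 = $4,710.39
Ending inventory (cost pool remaining) = $4,098.61

COGS = $4,710.39; ending inventory = $4,098.61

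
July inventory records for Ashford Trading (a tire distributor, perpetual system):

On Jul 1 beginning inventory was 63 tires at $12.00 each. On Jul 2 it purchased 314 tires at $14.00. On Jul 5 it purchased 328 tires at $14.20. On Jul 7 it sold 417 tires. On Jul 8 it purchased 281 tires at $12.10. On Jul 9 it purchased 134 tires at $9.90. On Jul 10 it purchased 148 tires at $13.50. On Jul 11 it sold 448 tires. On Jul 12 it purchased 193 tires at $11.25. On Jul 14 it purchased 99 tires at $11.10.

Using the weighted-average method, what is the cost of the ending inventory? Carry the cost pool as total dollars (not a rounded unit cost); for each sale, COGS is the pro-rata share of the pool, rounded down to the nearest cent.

After Jul 1: 63 on hand, pool $756.00 (≈ $12.0000 each)
After Jul 2: 377 on hand, pool $5,152.00 (≈ $13.6658 each)
After Jul 5: 705 on hand, pool $9,809.60 (≈ $13.9143 each)
Jul 7, sell 417: 417/705 × $9,809.60 → $5,802.27
After Jul 8: 569 on hand, pool $7,407.43 (≈ $13.0183 each)
After Jul 9: 703 on hand, pool $8,734.03 (≈ $12.4239 each)
After Jul 10: 851 on hand, pool $10,732.03 (≈ $12.6111 each)
Jul 11, sell 448: 448/851 × $10,732.03 → $5,649.76
After Jul 12: 596 on hand, pool $7,253.52 (≈ $12.1703 each)
After Jul 14: 695 on hand, pool $8,352.42 (≈ $12.0179 each)
Total COGS = $5,802.27 + $5,649.76 = $11,452.03
Ending inventory (cost pool remaining) = $8,352.42

Ending inventory = $8,352.42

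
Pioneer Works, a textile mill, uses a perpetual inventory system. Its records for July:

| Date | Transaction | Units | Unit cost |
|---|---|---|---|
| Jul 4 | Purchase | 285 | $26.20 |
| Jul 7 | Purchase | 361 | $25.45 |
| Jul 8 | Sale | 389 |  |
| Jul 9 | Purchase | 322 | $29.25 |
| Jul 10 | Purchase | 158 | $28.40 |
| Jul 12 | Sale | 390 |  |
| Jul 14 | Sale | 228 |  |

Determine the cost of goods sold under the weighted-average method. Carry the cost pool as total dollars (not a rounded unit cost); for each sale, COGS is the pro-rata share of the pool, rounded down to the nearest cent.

After Jul 4: 285 on hand, pool $7,467.00 (≈ $26.2000 each)
After Jul 7: 646 on hand, pool $16,654.45 (≈ $25.7809 each)
Jul 8, sell 389: 389/646 × $16,654.45 → $10,028.76
After Jul 9: 579 on hand, pool $16,044.19 (≈ $27.7102 each)
After Jul 10: 737 on hand, pool $20,531.39 (≈ $27.8581 each)
Jul 12, sell 390: 390/737 × $20,531.39 → $10,864.64
Jul 14, sell 228: 228/347 × $9,666.75 → $6,351.63
Total COGS = $10,028.76 + $10,864.64 + $6,351.63 = $27,245.03
Ending inventory (cost pool remaining) = $3,315.12

COGS = $27,245.03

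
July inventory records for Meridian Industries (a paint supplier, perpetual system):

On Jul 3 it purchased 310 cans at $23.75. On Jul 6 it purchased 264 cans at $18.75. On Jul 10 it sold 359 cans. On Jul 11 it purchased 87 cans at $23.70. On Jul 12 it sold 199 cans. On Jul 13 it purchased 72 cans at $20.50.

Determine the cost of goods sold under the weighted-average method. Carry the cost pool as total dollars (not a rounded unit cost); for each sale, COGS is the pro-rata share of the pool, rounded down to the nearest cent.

COGS = $12,098.26

After Jul 3: 310 on hand, pool $7,362.50 (≈ $23.7500 each)
After Jul 6: 574 on hand, pool $12,312.50 (≈ $21.4503 each)
Jul 10, sell 359: 359/574 × $12,312.50 → $7,700.67
After Jul 11: 302 on hand, pool $6,673.73 (≈ $22.0984 each)
Jul 12, sell 199: 199/302 × $6,673.73 → $4,397.59
After Jul 13: 175 on hand, pool $3,752.14 (≈ $21.4408 each)
Total COGS = $7,700.67 + $4,397.59 = $12,098.26
Ending inventory (cost pool remaining) = $3,752.14
Check: goods available $15,850.40 = COGS $12,098.26 + ending $3,752.14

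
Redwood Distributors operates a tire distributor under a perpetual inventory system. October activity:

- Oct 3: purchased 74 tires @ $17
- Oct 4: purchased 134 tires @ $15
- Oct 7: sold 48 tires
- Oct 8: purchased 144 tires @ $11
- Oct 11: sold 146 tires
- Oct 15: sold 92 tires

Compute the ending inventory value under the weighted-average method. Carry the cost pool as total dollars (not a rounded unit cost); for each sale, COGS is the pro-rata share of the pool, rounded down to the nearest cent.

Ending inventory = $889.67

After Oct 3: 74 on hand, pool $1,258.00 (≈ $17.0000 each)
After Oct 4: 208 on hand, pool $3,268.00 (≈ $15.7115 each)
Oct 7, sell 48: 48/208 × $3,268.00 → $754.15
After Oct 8: 304 on hand, pool $4,097.85 (≈ $13.4798 each)
Oct 11, sell 146: 146/304 × $4,097.85 → $1,968.04
Oct 15, sell 92: 92/158 × $2,129.81 → $1,240.14
Total COGS = $754.15 + $1,968.04 + $1,240.14 = $3,962.33
Ending inventory (cost pool remaining) = $889.67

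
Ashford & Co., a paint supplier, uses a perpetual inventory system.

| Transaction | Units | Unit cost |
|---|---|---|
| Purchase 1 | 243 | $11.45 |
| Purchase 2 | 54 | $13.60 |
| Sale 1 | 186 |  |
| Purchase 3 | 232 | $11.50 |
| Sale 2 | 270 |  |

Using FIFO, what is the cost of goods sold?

Sale 1 (186) [FIFO — oldest first]: 186 @ $11.45 = $2,129.70
Sale 2 (270) [FIFO — oldest first]: 57 @ $11.45 + 54 @ $13.60 + 159 @ $11.50 = $3,215.55
Total COGS = $2,129.70 + $3,215.55 = $5,345.25
Ending inventory: 73 @ $11.50 = $839.50
Check: goods available $6,184.75 = COGS $5,345.25 + ending $839.50

COGS = $5,345.25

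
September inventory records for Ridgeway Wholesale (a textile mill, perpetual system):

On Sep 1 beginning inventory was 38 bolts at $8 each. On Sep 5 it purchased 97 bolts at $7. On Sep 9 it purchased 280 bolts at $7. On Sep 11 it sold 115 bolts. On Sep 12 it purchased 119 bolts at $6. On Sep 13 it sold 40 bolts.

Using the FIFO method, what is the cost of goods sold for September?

Sep 11, 115 sold [FIFO — oldest first]: 38 @ $8 + 77 @ $7 = $843
Sep 13, 40 sold [FIFO — oldest first]: 20 @ $7 + 20 @ $7 = $280
Total COGS = $843 + $280 = $1,123
Ending inventory: 260 @ $7 + 119 @ $6 = $2,534

COGS = $1,123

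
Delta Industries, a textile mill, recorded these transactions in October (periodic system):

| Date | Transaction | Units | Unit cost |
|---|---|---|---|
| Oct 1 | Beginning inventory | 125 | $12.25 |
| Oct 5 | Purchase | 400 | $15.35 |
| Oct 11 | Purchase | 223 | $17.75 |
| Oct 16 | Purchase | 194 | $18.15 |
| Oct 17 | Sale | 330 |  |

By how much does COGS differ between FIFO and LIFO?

FIFO COGS: 125 @ $12.25 + 205 @ $15.35 = $4,678.00
LIFO COGS: 194 @ $18.15 + 136 @ $17.75 = $5,935.10
Difference = |$4,678.00 − $5,935.10| = $1,257.10

$1,257.10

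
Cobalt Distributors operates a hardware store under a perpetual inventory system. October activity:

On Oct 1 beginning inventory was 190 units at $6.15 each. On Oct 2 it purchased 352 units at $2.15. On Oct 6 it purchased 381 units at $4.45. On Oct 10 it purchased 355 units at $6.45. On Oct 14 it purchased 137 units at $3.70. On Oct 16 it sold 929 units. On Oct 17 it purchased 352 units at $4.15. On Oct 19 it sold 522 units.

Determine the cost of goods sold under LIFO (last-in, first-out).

Oct 16, 929 sold [LIFO — newest first]: 137 @ $3.70 + 355 @ $6.45 + 381 @ $4.45 + 56 @ $2.15 = $4,612.50
Oct 19, 522 sold [LIFO — newest first]: 352 @ $4.15 + 170 @ $2.15 = $1,826.30
Total COGS = $4,612.50 + $1,826.30 = $6,438.80
Ending inventory: 190 @ $6.15 + 126 @ $2.15 = $1,439.40
Check: goods available $7,878.20 = COGS $6,438.80 + ending $1,439.40

COGS = $6,438.80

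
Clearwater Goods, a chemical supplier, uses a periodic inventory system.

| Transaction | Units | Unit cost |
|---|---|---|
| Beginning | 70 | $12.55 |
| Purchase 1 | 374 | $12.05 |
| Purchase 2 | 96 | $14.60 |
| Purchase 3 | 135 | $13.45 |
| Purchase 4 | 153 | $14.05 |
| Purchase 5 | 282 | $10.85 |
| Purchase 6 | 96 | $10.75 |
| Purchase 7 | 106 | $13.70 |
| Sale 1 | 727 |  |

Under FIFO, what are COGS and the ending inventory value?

Sale 1 (727) [FIFO — oldest first]: 70 @ $12.55 + 374 @ $12.05 + 96 @ $14.60 + 135 @ $13.45 + 52 @ $14.05 = $9,333.15
Ending inventory: 101 @ $14.05 + 282 @ $10.85 + 96 @ $10.75 + 106 @ $13.70 = $6,962.95
Check: goods available $16,296.10 = COGS $9,333.15 + ending $6,962.95

COGS = $9,333.15; ending inventory = $6,962.95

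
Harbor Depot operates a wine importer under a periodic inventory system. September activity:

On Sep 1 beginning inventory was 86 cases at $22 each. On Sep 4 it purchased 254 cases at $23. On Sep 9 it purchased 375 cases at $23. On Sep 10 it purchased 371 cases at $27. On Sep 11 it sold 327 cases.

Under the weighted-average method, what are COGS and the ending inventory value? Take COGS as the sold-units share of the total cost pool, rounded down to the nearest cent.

Sep 11, sell 327: 327/1086 × $26,376.00 → $7,941.94
Ending inventory (cost pool remaining) = $18,434.06

COGS = $7,941.94; ending inventory = $18,434.06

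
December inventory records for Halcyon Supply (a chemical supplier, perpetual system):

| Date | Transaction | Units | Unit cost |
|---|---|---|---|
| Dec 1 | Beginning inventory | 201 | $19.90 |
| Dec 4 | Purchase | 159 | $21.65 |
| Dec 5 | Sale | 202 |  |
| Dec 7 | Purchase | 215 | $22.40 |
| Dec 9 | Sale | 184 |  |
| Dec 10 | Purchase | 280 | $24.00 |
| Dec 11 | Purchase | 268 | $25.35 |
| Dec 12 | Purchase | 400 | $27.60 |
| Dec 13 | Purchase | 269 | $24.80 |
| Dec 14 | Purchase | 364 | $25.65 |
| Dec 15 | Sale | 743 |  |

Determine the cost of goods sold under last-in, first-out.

Dec 5, 202 sold [LIFO — newest first]: 159 @ $21.65 + 43 @ $19.90 = $4,298.05
Dec 9, 184 sold [LIFO — newest first]: 184 @ $22.40 = $4,121.60
Dec 15, 743 sold [LIFO — newest first]: 364 @ $25.65 + 269 @ $24.80 + 110 @ $27.60 = $19,043.80
Total COGS = $4,298.05 + $4,121.60 + $19,043.80 = $27,463.45
Ending inventory: 158 @ $19.90 + 31 @ $22.40 + 280 @ $24.00 + 268 @ $25.35 + 290 @ $27.60 = $25,356.40

COGS = $27,463.45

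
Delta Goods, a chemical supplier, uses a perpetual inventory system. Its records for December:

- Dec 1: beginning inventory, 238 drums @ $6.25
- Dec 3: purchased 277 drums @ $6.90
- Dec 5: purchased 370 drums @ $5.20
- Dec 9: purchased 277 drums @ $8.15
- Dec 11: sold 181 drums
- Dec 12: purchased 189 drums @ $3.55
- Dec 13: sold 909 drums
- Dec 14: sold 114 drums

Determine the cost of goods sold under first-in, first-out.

COGS = $7,729.45

Dec 11, 181 sold [FIFO — oldest first]: 181 @ $6.25 = $1,131.25
Dec 13, 909 sold [FIFO — oldest first]: 57 @ $6.25 + 277 @ $6.90 + 370 @ $5.20 + 205 @ $8.15 = $5,862.30
Dec 14, 114 sold [FIFO — oldest first]: 72 @ $8.15 + 42 @ $3.55 = $735.90
Total COGS = $1,131.25 + $5,862.30 + $735.90 = $7,729.45
Ending inventory: 147 @ $3.55 = $521.85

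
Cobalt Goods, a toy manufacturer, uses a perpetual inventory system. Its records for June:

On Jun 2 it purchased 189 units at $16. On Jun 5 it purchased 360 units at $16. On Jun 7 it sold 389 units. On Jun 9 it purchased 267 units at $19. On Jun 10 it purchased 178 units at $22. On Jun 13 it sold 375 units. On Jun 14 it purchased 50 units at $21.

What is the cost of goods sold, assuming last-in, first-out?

Jun 7, 389 sold [LIFO — newest first]: 360 @ $16 + 29 @ $16 = $6,224
Jun 13, 375 sold [LIFO — newest first]: 178 @ $22 + 197 @ $19 = $7,659
Total COGS = $6,224 + $7,659 = $13,883
Ending inventory: 160 @ $16 + 70 @ $19 + 50 @ $21 = $4,940
Check: goods available $18,823 = COGS $13,883 + ending $4,940

COGS = $13,883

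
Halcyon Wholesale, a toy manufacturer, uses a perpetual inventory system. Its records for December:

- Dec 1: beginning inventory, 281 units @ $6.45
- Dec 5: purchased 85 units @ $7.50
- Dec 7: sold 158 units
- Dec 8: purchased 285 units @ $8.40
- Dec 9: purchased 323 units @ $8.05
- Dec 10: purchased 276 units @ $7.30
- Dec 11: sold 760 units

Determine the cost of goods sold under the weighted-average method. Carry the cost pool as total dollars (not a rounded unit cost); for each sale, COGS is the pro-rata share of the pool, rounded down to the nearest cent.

COGS = $6,904.66

After Dec 1: 281 on hand, pool $1,812.45 (≈ $6.4500 each)
After Dec 5: 366 on hand, pool $2,449.95 (≈ $6.6939 each)
Dec 7, sell 158: 158/366 × $2,449.95 → $1,057.62
After Dec 8: 493 on hand, pool $3,786.33 (≈ $7.6802 each)
After Dec 9: 816 on hand, pool $6,386.48 (≈ $7.8266 each)
After Dec 10: 1092 on hand, pool $8,401.28 (≈ $7.6935 each)
Dec 11, sell 760: 760/1092 × $8,401.28 → $5,847.04
Total COGS = $1,057.62 + $5,847.04 = $6,904.66
Ending inventory (cost pool remaining) = $2,554.24
Check: goods available $9,458.90 = COGS $6,904.66 + ending $2,554.24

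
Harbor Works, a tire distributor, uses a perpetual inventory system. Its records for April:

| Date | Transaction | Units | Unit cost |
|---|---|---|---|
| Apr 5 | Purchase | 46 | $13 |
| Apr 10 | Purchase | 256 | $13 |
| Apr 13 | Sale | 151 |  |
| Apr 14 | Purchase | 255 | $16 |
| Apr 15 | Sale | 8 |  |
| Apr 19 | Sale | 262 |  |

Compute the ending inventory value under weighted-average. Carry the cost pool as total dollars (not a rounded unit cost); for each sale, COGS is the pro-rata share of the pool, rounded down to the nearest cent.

Ending inventory = $2,024.26

After Apr 5: 46 on hand, pool $598.00 (≈ $13.0000 each)
After Apr 10: 302 on hand, pool $3,926.00 (≈ $13.0000 each)
Apr 13, sell 151: 151/302 × $3,926.00 → $1,963.00
After Apr 14: 406 on hand, pool $6,043.00 (≈ $14.8842 each)
Apr 15, sell 8: 8/406 × $6,043.00 → $119.07
Apr 19, sell 262: 262/398 × $5,923.93 → $3,899.67
Total COGS = $1,963.00 + $119.07 + $3,899.67 = $5,981.74
Ending inventory (cost pool remaining) = $2,024.26
Check: goods available $8,006.00 = COGS $5,981.74 + ending $2,024.26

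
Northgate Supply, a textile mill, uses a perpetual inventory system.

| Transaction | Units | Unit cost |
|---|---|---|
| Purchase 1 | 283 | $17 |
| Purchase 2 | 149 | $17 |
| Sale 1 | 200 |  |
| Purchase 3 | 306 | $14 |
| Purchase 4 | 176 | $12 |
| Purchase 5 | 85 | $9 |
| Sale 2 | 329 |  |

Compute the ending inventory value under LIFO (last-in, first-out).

Sale 1 (200) [LIFO — newest first]: 149 @ $17 + 51 @ $17 = $3,400
Sale 2 (329) [LIFO — newest first]: 85 @ $9 + 176 @ $12 + 68 @ $14 = $3,829
Total COGS = $3,400 + $3,829 = $7,229
Ending inventory: 232 @ $17 + 238 @ $14 = $7,276

Ending inventory = $7,276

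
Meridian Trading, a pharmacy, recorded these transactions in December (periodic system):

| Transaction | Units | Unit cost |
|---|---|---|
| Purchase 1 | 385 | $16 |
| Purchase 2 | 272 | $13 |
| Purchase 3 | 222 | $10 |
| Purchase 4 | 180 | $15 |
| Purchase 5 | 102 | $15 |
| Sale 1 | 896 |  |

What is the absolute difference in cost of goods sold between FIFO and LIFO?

$265

FIFO COGS: 385 @ $16 + 272 @ $13 + 222 @ $10 + 17 @ $15 = $12,171
LIFO COGS: 102 @ $15 + 180 @ $15 + 222 @ $10 + 272 @ $13 + 120 @ $16 = $11,906
Difference = |$12,171 − $11,906| = $265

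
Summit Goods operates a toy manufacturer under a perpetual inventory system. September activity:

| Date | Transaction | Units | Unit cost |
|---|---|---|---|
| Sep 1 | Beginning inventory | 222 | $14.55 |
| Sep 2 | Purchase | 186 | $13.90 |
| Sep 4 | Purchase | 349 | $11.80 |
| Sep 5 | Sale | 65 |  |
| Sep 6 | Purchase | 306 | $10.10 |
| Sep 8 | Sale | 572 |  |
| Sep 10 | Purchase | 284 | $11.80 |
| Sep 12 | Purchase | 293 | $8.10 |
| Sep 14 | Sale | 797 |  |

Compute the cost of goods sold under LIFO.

COGS = $15,751.50

Sep 5, 65 sold [LIFO — newest first]: 65 @ $11.80 = $767.00
Sep 8, 572 sold [LIFO — newest first]: 306 @ $10.10 + 266 @ $11.80 = $6,229.40
Sep 14, 797 sold [LIFO — newest first]: 293 @ $8.10 + 284 @ $11.80 + 18 @ $11.80 + 186 @ $13.90 + 16 @ $14.55 = $8,755.10
Total COGS = $767.00 + $6,229.40 + $8,755.10 = $15,751.50
Ending inventory: 206 @ $14.55 = $2,997.30
Check: goods available $18,748.80 = COGS $15,751.50 + ending $2,997.30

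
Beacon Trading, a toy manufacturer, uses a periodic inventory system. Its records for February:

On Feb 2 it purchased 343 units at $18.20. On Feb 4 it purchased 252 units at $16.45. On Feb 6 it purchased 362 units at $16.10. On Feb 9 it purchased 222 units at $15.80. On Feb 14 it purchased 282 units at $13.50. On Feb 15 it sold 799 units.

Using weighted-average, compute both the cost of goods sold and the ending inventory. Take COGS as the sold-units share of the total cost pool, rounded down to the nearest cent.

COGS = $12,868.65; ending inventory = $10,662.15

Feb 15, sell 799: 799/1461 × $23,530.80 → $12,868.65
Ending inventory (cost pool remaining) = $10,662.15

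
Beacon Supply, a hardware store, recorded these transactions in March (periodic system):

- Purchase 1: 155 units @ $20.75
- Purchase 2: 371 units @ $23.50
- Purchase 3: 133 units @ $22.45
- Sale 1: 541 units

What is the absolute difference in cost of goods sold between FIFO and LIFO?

$200.60

FIFO COGS: 155 @ $20.75 + 371 @ $23.50 + 15 @ $22.45 = $12,271.50
LIFO COGS: 133 @ $22.45 + 371 @ $23.50 + 37 @ $20.75 = $12,472.10
Difference = |$12,271.50 − $12,472.10| = $200.60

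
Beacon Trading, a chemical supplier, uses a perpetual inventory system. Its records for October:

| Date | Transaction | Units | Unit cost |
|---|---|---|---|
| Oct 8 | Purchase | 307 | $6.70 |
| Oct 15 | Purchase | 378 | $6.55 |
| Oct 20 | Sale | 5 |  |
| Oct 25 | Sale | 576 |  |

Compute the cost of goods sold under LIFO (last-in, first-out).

Oct 20, 5 sold [LIFO — newest first]: 5 @ $6.55 = $32.75
Oct 25, 576 sold [LIFO — newest first]: 373 @ $6.55 + 203 @ $6.70 = $3,803.25
Total COGS = $32.75 + $3,803.25 = $3,836.00
Ending inventory: 104 @ $6.70 = $696.80

COGS = $3,836.00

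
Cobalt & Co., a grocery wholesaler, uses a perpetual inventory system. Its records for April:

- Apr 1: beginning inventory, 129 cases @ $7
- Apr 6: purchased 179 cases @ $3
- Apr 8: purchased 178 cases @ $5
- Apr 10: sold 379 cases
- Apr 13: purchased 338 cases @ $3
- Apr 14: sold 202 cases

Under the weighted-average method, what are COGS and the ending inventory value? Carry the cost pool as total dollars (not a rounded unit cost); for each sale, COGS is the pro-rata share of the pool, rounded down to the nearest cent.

After Apr 1: 129 on hand, pool $903.00 (≈ $7.0000 each)
After Apr 6: 308 on hand, pool $1,440.00 (≈ $4.6753 each)
After Apr 8: 486 on hand, pool $2,330.00 (≈ $4.7942 each)
Apr 10, sell 379: 379/486 × $2,330.00 → $1,817.01
After Apr 13: 445 on hand, pool $1,526.99 (≈ $3.4314 each)
Apr 14, sell 202: 202/445 × $1,526.99 → $693.15
Total COGS = $1,817.01 + $693.15 = $2,510.16
Ending inventory (cost pool remaining) = $833.84

COGS = $2,510.16; ending inventory = $833.84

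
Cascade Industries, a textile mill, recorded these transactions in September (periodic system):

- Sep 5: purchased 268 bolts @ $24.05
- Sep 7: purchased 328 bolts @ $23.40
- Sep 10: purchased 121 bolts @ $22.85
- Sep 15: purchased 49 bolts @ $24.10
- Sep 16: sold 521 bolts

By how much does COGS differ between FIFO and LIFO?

FIFO COGS: 268 @ $24.05 + 253 @ $23.40 = $12,365.60
LIFO COGS: 49 @ $24.10 + 121 @ $22.85 + 328 @ $23.40 + 23 @ $24.05 = $12,174.10
Difference = |$12,365.60 − $12,174.10| = $191.50

$191.50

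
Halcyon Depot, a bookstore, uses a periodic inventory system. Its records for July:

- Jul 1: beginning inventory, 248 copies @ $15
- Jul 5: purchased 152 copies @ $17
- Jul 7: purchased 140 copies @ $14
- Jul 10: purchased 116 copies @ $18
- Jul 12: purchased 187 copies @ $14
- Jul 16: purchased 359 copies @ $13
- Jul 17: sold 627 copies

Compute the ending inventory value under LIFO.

Jul 17, 627 sold [LIFO — newest first]: 359 @ $13 + 187 @ $14 + 81 @ $18 = $8,743
Ending inventory: 248 @ $15 + 152 @ $17 + 140 @ $14 + 35 @ $18 = $8,894

Ending inventory = $8,894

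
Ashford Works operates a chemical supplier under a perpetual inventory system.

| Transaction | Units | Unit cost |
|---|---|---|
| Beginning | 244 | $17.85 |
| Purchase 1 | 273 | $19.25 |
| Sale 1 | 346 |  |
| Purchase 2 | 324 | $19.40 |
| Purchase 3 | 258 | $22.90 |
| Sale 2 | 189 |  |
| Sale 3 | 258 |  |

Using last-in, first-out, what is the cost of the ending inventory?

Sale 1 (346) [LIFO — newest first]: 273 @ $19.25 + 73 @ $17.85 = $6,558.30
Sale 2 (189) [LIFO — newest first]: 189 @ $22.90 = $4,328.10
Sale 3 (258) [LIFO — newest first]: 69 @ $22.90 + 189 @ $19.40 = $5,246.70
Total COGS = $6,558.30 + $4,328.10 + $5,246.70 = $16,133.10
Ending inventory: 171 @ $17.85 + 135 @ $19.40 = $5,671.35

Ending inventory = $5,671.35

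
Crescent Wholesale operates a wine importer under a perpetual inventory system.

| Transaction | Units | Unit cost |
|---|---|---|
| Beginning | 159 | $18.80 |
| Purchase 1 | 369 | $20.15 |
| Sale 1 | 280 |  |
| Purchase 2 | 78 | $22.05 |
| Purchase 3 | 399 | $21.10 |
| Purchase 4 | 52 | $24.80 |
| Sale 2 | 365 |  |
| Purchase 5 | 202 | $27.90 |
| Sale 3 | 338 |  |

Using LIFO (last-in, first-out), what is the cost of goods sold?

Sale 1 (280) [LIFO — newest first]: 280 @ $20.15 = $5,642.00
Sale 2 (365) [LIFO — newest first]: 52 @ $24.80 + 313 @ $21.10 = $7,893.90
Sale 3 (338) [LIFO — newest first]: 202 @ $27.90 + 86 @ $21.10 + 50 @ $22.05 = $8,552.90
Total COGS = $5,642.00 + $7,893.90 + $8,552.90 = $22,088.80
Ending inventory: 159 @ $18.80 + 89 @ $20.15 + 28 @ $22.05 = $5,399.95

COGS = $22,088.80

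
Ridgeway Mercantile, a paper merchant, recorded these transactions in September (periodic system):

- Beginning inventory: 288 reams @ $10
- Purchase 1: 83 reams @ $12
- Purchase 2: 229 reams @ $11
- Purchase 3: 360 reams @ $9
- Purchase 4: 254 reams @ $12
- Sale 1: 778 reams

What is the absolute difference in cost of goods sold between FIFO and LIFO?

$95

FIFO COGS: 288 @ $10 + 83 @ $12 + 229 @ $11 + 178 @ $9 = $7,997
LIFO COGS: 254 @ $12 + 360 @ $9 + 164 @ $11 = $8,092
Difference = |$7,997 − $8,092| = $95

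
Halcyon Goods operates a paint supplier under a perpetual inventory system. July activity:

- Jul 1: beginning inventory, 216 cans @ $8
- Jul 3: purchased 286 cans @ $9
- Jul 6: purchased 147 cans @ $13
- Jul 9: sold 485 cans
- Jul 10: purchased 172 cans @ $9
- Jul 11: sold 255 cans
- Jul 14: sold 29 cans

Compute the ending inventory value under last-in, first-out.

Jul 9, 485 sold [LIFO — newest first]: 147 @ $13 + 286 @ $9 + 52 @ $8 = $4,901
Jul 11, 255 sold [LIFO — newest first]: 172 @ $9 + 83 @ $8 = $2,212
Jul 14, 29 sold [LIFO — newest first]: 29 @ $8 = $232
Total COGS = $4,901 + $2,212 + $232 = $7,345
Ending inventory: 52 @ $8 = $416

Ending inventory = $416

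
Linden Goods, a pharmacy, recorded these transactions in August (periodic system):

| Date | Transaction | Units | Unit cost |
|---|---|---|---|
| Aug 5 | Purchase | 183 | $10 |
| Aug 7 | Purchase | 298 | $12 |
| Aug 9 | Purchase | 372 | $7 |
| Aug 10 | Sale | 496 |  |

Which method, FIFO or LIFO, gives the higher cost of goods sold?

FIFO

FIFO COGS: 183 @ $10 + 298 @ $12 + 15 @ $7 = $5,511
LIFO COGS: 372 @ $7 + 124 @ $12 = $4,092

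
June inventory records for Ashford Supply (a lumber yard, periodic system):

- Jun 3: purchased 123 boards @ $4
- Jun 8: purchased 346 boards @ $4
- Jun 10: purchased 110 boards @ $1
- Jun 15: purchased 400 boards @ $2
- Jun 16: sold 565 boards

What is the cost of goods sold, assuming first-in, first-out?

Jun 16, 565 sold [FIFO — oldest first]: 123 @ $4 + 346 @ $4 + 96 @ $1 = $1,972
Ending inventory: 14 @ $1 + 400 @ $2 = $814

COGS = $1,972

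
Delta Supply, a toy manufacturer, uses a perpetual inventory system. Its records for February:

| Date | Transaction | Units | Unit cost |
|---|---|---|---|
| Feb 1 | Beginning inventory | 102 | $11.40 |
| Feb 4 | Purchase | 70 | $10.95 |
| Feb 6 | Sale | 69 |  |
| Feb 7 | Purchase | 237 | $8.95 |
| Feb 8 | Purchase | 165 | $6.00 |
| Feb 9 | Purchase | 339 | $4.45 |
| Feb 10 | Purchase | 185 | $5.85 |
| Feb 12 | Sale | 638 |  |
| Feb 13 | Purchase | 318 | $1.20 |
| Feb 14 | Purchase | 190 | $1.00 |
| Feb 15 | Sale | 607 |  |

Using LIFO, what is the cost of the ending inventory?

Ending inventory = $2,865.30

Feb 6, 69 sold [LIFO — newest first]: 69 @ $10.95 = $755.55
Feb 12, 638 sold [LIFO — newest first]: 185 @ $5.85 + 339 @ $4.45 + 114 @ $6.00 = $3,274.80
Feb 15, 607 sold [LIFO — newest first]: 190 @ $1.00 + 318 @ $1.20 + 51 @ $6.00 + 48 @ $8.95 = $1,307.20
Total COGS = $755.55 + $3,274.80 + $1,307.20 = $5,337.55
Ending inventory: 102 @ $11.40 + 1 @ $10.95 + 189 @ $8.95 = $2,865.30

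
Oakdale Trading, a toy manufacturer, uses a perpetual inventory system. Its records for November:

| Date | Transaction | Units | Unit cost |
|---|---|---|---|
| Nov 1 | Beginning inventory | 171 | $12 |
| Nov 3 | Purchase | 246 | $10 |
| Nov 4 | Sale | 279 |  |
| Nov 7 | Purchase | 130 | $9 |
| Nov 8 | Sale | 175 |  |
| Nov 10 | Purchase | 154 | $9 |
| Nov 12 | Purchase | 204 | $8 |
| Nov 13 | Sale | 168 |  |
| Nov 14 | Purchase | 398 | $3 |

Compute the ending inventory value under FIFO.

Ending inventory = $3,537

Nov 4, 279 sold [FIFO — oldest first]: 171 @ $12 + 108 @ $10 = $3,132
Nov 8, 175 sold [FIFO — oldest first]: 138 @ $10 + 37 @ $9 = $1,713
Nov 13, 168 sold [FIFO — oldest first]: 93 @ $9 + 75 @ $9 = $1,512
Total COGS = $3,132 + $1,713 + $1,512 = $6,357
Ending inventory: 79 @ $9 + 204 @ $8 + 398 @ $3 = $3,537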